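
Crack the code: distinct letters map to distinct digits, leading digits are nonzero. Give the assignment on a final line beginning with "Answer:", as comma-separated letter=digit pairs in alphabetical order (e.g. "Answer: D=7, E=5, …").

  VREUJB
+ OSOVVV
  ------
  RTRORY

Step 1. [col 1: B + V ≡ Y (mod 10)] Y=9 is one option consistent with column 1 (B + V ≡ Y (mod 10), carry-in 0) — take it. So Y=9.
Step 2. [col 1: B + V ≡ Y (mod 10)] B=8 is one option consistent with column 1 (B + V ≡ Y (mod 10), carry-in 0) — take it ⇒ B=8.
Step 3. [col 1: B + V ≡ Y (mod 10)] in column 1 we have B+V≡Y with carry-in 0; given B=8, Y=9 and digits 8,9 already taken and all letters distinct, that pins V to 1 ⇒ V=1.
Step 4. [col 2: J + V ≡ R (mod 10)] column 2 (J + V ≡ R (mod 10), carry-in 0) doesn't pin J yet; pick J=6 and continue. So J=6.
Step 5. [col 2: J + V ≡ R (mod 10)] from column 2 (J=6, V=1, carry-in 0, digits 1,6,8,9 already taken and all letters distinct): R must equal 7, so R=7.
Step 6. [col 3: U + V ≡ O (mod 10)] several values work for O in column 3 (U + V ≡ O (mod 10), carry-in 0); try O=5. So O=5.
Step 7. [col 3: U + V ≡ O (mod 10)] from column 3 (V=1, O=5, carry-in 0, digits 1,5,6,7,8,9 already taken and all letters distinct): U must equal 4 ⇒ U=4.
Step 8. [col 4: E + O ≡ R (mod 10)] column 4: given O=5, R=7, carry-in 0, and digits 1,4,5,6,7,8,9 already taken and all letters distinct, E+O≡R (mod 10) forces E=2. So E=2.
Step 9. [col 5: R + S ≡ T (mod 10)] column 5: given R=7, carry-in 0, and digits 1,2,4,5,6,7,8,9 already taken and all letters distinct, R+S≡T (mod 10) forces S=3, so S=3.
Step 10. [col 5: R + S ≡ T (mod 10)] from column 5 (R=7, S=3, carry-in 0, digits 1,2,3,4,5,6,7,8,9 already taken and all letters distinct): T must equal 0. So T=0.

Answer: B=8, E=2, J=6, O=5, R=7, S=3, T=0, U=4, V=1, Y=9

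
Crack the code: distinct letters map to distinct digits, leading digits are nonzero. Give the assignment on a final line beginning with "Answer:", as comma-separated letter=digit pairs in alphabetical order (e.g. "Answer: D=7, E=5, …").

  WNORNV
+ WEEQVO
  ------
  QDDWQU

Step 1. [col 1: V + O ≡ U (mod 10)] column 1 (V + O ≡ U (mod 10), carry-in 0) doesn't pin V yet; pick V=7 and continue ⇒ V=7.
Step 2. [col 1: V + O ≡ U (mod 10)] column 1 (V + O ≡ U (mod 10), carry-in 0) doesn't pin U yet; pick U=0 and continue. So U=0.
Step 3. [col 1: V + O ≡ U (mod 10)] from column 1 (V=7, U=0, carry-in 0, digits 0,7 already taken and all letters distinct): O must equal 3. So O=3.
Step 4. [col 2: N + V ≡ Q (mod 10)] column 2 (N + V ≡ Q (mod 10), carry-in 1) doesn't pin Q yet; pick Q=2 and continue, so Q=2.
Step 5. [col 2: N + V ≡ Q (mod 10)] column 2: given V=7, Q=2, carry-in 1, and digits 0,2,3,7 already taken and all letters distinct, N+V≡Q (mod 10) forces N=4, so N=4.
Step 6. [col 3: R + Q ≡ W (mod 10)] several values work for W in column 3 (R + Q ≡ W (mod 10), carry-in 1); try W=1, so W=1.
Step 7. [col 3: R + Q ≡ W (mod 10)] from column 3 (Q=2, W=1, carry-in 1, digits 0,1,2,3,4,7 already taken and all letters distinct): R must equal 8. So R=8.
Step 8. [col 4: O + E ≡ D (mod 10)] column 4: given O=3, carry-in 1, and digits 0,1,2,3,4,7,8 already taken and all letters distinct, O+E≡D (mod 10) forces D=9 ⇒ D=9.
Step 9. [col 4: O + E ≡ D (mod 10)] column 4: given O=3, D=9, carry-in 1, and digits 0,1,2,3,4,7,8,9 already taken and all letters distinct, O+E≡D (mod 10) forces E=5, so E=5.

Answer: D=9, E=5, N=4, O=3, Q=2, R=8, U=0, V=7, W=1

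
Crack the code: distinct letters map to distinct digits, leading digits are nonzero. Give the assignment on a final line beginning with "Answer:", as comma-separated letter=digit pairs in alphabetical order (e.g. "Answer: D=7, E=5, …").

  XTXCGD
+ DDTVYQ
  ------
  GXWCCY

Step 1. [col 1: D + Q ≡ Y (mod 10)] no forcing yet in column 1 (carry-in 0); Q=6 is free and consistent — try it, so Q=6.
Step 2. [col 1: D + Q ≡ Y (mod 10)] several values work for Y in column 1 (D + Q ≡ Y (mod 10), carry-in 0); try Y=7. So Y=7.
Step 3. [col 1: D + Q ≡ Y (mod 10)] from column 1 (Q=6, Y=7, carry-in 0, digits 6,7 already taken and all letters distinct): D must equal 1, so D=1.
Step 4. [col 2: G + Y ≡ C (mod 10)] column 2 (G + Y ≡ C (mod 10), carry-in 0) doesn't pin G yet; pick G=5 and continue, so G=5.
Step 5. [col 2: G + Y ≡ C (mod 10)] column 2 reads G+Y+carry(0)=C with G=5, Y=7; with digits 1,5,6,7 already taken and all letters distinct, the only value for C is 2, so C=2.
Step 6. [col 3: C + V ≡ C (mod 10)] in column 3 we have C+V≡C with carry-in 1; given C=2 and digits 1,2,5,6,7 already taken and all letters distinct, that pins V to 9, so V=9.
Step 7. [col 4: X + T ≡ W (mod 10)] W=8 is one option consistent with column 4 (X + T ≡ W (mod 10), carry-in 1) — take it, so W=8.
Step 8. [col 4: X + T ≡ W (mod 10)] column 4 (X + T ≡ W (mod 10), carry-in 1) doesn't pin T yet; pick T=3 and continue, so T=3.
Step 9. [col 4: X + T ≡ W (mod 10)] from column 4 (T=3, W=8, carry-in 1, digits 1,2,3,5,6,7,8,9 already taken and all letters distinct): X must equal 4 ⇒ X=4.

Answer: C=2, D=1, G=5, Q=6, T=3, V=9, W=8, X=4, Y=7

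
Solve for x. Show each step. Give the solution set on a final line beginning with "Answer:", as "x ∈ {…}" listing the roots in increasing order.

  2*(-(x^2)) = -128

Step 1. [2*(-(x^2)) = -128] 2·(inner) — divide through by 2. So div: -(x^2) = -64.
Step 2. [-(x^2) = -64] leading − — multiply by −1, so neg: x^2 = 64.
Step 3. [x^2 = 64] 64 ≥ 0, LHS is (·)² — take ±√, so sqrt: x = 8 or -8.

Answer: x ∈ {-8, 8}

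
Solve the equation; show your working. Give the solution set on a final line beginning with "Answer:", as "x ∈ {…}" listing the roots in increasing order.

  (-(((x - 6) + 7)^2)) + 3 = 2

Step 1. [(-(((x - 6) + 7)^2)) + 3 = 2] +3 is outermost — subtract 3 both sides. So sub: -(((x - 6) + 7)^2) = -1.
Step 2. [-(((x - 6) + 7)^2) = -1] leading − — multiply by −1. So neg: ((x - 6) + 7)^2 = 1.
Step 3. [((x - 6) + 7)^2 = 1] √ both sides: 1 ≥ 0 gives two branches, so sqrt: (x - 6) + 7 = 1 or -1.
Step 4. [(x - 6) + 7 = 1 or -1] +7 is outermost — subtract 7 both sides. So sub: x - 6 = -6 or -8.
Step 5. [x - 6 = -6 or -8] 6 comes off first (add 6), so sub: x = 0 or -2.

Answer: x ∈ {-2, 0}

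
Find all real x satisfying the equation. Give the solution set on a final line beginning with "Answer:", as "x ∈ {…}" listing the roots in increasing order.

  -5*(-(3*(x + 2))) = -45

Step 1. [-5*(-(3*(x + 2))) = -45] divide by the outer -5, so div: -(3*(x + 2)) = 9.
Step 2. [-(3*(x + 2)) = 9] leading − — multiply by −1. So neg: 3*(x + 2) = -9.
Step 3. [3*(x + 2) = -9] divide by the outer 3, so div: x + 2 = -3.
Step 4. [x + 2 = -3] 2 comes off first (subtract 2) ⇒ sub: x = -5.

Answer: x ∈ {-5}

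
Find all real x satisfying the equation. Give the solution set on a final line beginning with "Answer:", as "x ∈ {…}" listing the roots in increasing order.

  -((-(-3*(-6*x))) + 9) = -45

Step 1. [-((-(-3*(-6*x))) + 9) = -45] flip signs both sides ⇒ neg: (-(-3*(-6*x))) + 9 = 45.
Step 2. [(-(-3*(-6*x))) + 9 = 45] the outer +9 inverts by subtracting 9 ⇒ sub: -(-3*(-6*x)) = 36.
Step 3. [-(-3*(-6*x)) = 36] flip signs both sides ⇒ neg: -3*(-6*x) = -36.
Step 4. [-3*(-6*x) = -36] leading coefficient -3: divide by -3. So div: -6*x = 12.
Step 5. [-6*x = 12] LHS = -6·(…); ÷-6 both sides, so div: x = -2.

Answer: x ∈ {-2}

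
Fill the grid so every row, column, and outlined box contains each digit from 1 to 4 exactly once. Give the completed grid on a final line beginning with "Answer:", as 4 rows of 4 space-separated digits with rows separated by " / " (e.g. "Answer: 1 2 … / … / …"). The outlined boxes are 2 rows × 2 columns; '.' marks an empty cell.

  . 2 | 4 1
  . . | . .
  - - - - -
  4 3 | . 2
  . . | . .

Step 1. [r2c4∈{3}] r2c4 is down to just 3, so r2c4=3.
Step 2. [r4c2∈{1}] only 1 remains possible at r4c2 ⇒ r4c2=1.
Step 3. [r2c2∈{4}] only 4 remains possible at r2c2 ⇒ r2c2=4.
Step 4. [r2c1∈{1}] nothing but 1 survives at r2c1, so r2c1=1.
Step 5. [r4c4∈{4}] r4c4 has the single candidate 4 ⇒ r4c4=4.
Step 6. [r3c3∈{1}] nothing but 1 survives at r3c3 ⇒ r3c3=1.
Step 7. [r4c1∈{2}] only 2 remains possible at r4c1 ⇒ r4c1=2.
Step 8. [r2c3∈{2}] nothing but 2 survives at r2c3, so r2c3=2.
Step 9. [r1c1∈{3}] r1c1 has the single candidate 3. So r1c1=3.
Step 10. [r4c3∈{3}] only 3 remains possible at r4c3 ⇒ r4c3=3.

Answer: 3 2 4 1 / 1 4 2 3 / 4 3 1 2 / 2 1 3 4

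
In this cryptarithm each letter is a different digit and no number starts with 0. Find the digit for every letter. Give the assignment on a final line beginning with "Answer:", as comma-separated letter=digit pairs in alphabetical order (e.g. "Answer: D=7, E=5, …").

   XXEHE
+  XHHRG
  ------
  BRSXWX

Step 1. [col 1: E + G ≡ X (mod 10)] several values work for X in column 1 (E + G ≡ X (mod 10), carry-in 0); try X=6, so X=6.
Step 2. [col 1: E + G ≡ X (mod 10)] several values work for G in column 1 (E + G ≡ X (mod 10), carry-in 0); try G=9. So G=9.
Step 3. [B] the sum has 6 digits but both addends have 5; that extra leading digit B is the final carry, namely 1 ⇒ B=1.
Step 4. [col 1: E + G ≡ X (mod 10)] from column 1 (G=9, X=6, carry-in 0, digits 1,6,9 already taken and all letters distinct): E must equal 7. So E=7.
Step 5. [col 2: H + R ≡ W (mod 10)] several values work for R in column 2 (H + R ≡ W (mod 10), carry-in 1); try R=3 ⇒ R=3.
Step 6. [col 2: H + R ≡ W (mod 10)] H=8 is one option consistent with column 2 (H + R ≡ W (mod 10), carry-in 1) — take it. So H=8.
Step 7. [col 2: H + R ≡ W (mod 10)] from column 2 (H=8, R=3, carry-in 1, digits 1,3,6,7,8,9 already taken and all letters distinct): W must equal 2, so W=2.
Step 8. [col 4: X + H ≡ S (mod 10)] from column 4 (X=6, H=8, carry-in 1, digits 1,2,3,6,7,8,9 already taken and all letters distinct): S must equal 5. So S=5.

Answer: B=1, E=7, G=9, H=8, R=3, S=5, W=2, X=6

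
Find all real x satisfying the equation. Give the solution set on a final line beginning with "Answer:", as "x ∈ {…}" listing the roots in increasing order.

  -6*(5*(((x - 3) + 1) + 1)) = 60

Step 1. [-6*(5*(((x - 3) + 1) + 1)) = 60] -6 out front; divide by -6. So div: 5*(((x - 3) + 1) + 1) = -10.
Step 2. [5*(((x - 3) + 1) + 1) = -10] LHS = 5·(…); ÷5 both sides. So div: ((x - 3) + 1) + 1 = -2.
Step 3. [((x - 3) + 1) + 1 = -2] +1 is outermost — subtract 1 both sides ⇒ sub: (x - 3) + 1 = -3.
Step 4. [(x - 3) + 1 = -3] 1 comes off first (subtract 1), so sub: x - 3 = -4.
Step 5. [x - 3 = -4] peel the -3: add 3 from each side. So sub: x = -1.

Answer: x ∈ {-1}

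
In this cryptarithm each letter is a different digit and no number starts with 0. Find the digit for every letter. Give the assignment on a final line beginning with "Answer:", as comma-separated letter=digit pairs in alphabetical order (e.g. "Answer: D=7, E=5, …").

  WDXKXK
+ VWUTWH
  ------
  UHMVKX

Step 1. [col 1: K + H ≡ X (mod 10)] column 1 (K + H ≡ X (mod 10), carry-in 0) doesn't pin X yet; pick X=8 and continue ⇒ X=8.
Step 2. [col 1: K + H ≡ X (mod 10)] H=6 is one option consistent with column 1 (K + H ≡ X (mod 10), carry-in 0) — take it ⇒ H=6.
Step 3. [col 1: K + H ≡ X (mod 10)] in column 1 we have K+H≡X with carry-in 0; given H=6, X=8 and digits 6,8 already taken and all letters distinct, that pins K to 2. So K=2.
Step 4. [col 2: X + W ≡ K (mod 10)] column 2: given X=8, K=2, carry-in 0, and digits 2,6,8 already taken and all letters distinct, X+W≡K (mod 10) forces W=4 ⇒ W=4.
Step 5. [col 3: K + T ≡ V (mod 10)] several values work for V in column 3 (K + T ≡ V (mod 10), carry-in 1); try V=3. So V=3.
Step 6. [col 3: K + T ≡ V (mod 10)] from column 3 (K=2, V=3, carry-in 1, digits 2,3,4,6,8 already taken and all letters distinct): T must equal 0. So T=0.
Step 7. [col 4: X + U ≡ M (mod 10)] U=7 is one option consistent with column 4 (X + U ≡ M (mod 10), carry-in 0) — take it, so U=7.
Step 8. [col 4: X + U ≡ M (mod 10)] column 4: given X=8, U=7, carry-in 0, and digits 0,2,3,4,6,7,8 already taken and all letters distinct, X+U≡M (mod 10) forces M=5, so M=5.
Step 9. [col 5: D + W ≡ H (mod 10)] column 5 reads D+W+carry(1)=H with W=4, H=6; with digits 0,2,3,4,5,6,7,8 already taken and all letters distinct, the only value for D is 1 ⇒ D=1.

Answer: D=1, H=6, K=2, M=5, T=0, U=7, V=3, W=4, X=8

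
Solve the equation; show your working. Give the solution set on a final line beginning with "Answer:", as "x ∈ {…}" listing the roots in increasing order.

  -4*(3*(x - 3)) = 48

Step 1. [-4*(3*(x - 3)) = 48] -4 out front; divide by -4, so div: 3*(x - 3) = -12.
Step 2. [3*(x - 3) = -12] 3·(inner) — divide through by 3 ⇒ div: x - 3 = -4.
Step 3. [x - 3 = -4] peel the -3: add 3 from each side ⇒ sub: x = -1.

Answer: x ∈ {-1}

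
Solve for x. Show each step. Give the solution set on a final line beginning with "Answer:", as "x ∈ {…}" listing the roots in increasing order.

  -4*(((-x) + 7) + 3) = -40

Step 1. [-4*(((-x) + 7) + 3) = -40] LHS = -4·(…); ÷-4 both sides ⇒ div: ((-x) + 7) + 3 = 10.
Step 2. [((-x) + 7) + 3 = 10] subtract 3: x sits inside (… + 3). So sub: (-x) + 7 = 7.
Step 3. [(-x) + 7 = 7] peel the +7: subtract 7 from each side ⇒ sub: -x = 0.
Step 4. [-x = 0] leading − — multiply by −1. So neg: x = 0.

Answer: x ∈ {0}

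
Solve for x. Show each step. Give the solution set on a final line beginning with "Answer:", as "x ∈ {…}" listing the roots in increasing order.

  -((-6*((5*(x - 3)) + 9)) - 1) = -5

Step 1. [-((-6*((5*(x - 3)) + 9)) - 1) = -5] LHS negated; negate both sides. So neg: (-6*((5*(x - 3)) + 9)) - 1 = 5.
Step 2. [(-6*((5*(x - 3)) + 9)) - 1 = 5] add 1: x sits inside (… - 1) ⇒ sub: -6*((5*(x - 3)) + 9) = 6.
Step 3. [-6*((5*(x - 3)) + 9) = 6] divide by the outer -6. So div: (5*(x - 3)) + 9 = -1.
Step 4. [(5*(x - 3)) + 9 = -1] the outer +9 inverts by subtracting 9, so sub: 5*(x - 3) = -10.
Step 5. [5*(x - 3) = -10] 5 out front; divide by 5 ⇒ div: x - 3 = -2.
Step 6. [x - 3 = -2] the outer -3 inverts by adding 3 ⇒ sub: x = 1.

Answer: x ∈ {1}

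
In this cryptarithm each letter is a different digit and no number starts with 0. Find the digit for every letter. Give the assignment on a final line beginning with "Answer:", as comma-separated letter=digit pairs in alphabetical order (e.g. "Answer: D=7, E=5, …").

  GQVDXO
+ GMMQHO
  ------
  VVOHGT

Step 1. [col 1: O + O ≡ T (mod 10)] several values work for T in column 1 (O + O ≡ T (mod 10), carry-in 0); try T=2 ⇒ T=2.
Step 2. [col 1: O + O ≡ T (mod 10)] no forcing yet in column 1 (carry-in 0); O=1 is free and consistent — try it, so O=1.
Step 3. [col 2: X + H ≡ G (mod 10)] no forcing yet in column 2 (carry-in 0); G=3 is free and consistent — try it, so G=3.
Step 4. [col 2: X + H ≡ G (mod 10)] column 2 (X + H ≡ G (mod 10), carry-in 0) doesn't pin X yet; pick X=4 and continue. So X=4.
Step 5. [col 2: X + H ≡ G (mod 10)] in column 2 we have X+H≡G with carry-in 0; given X=4, G=3 and digits 1,2,3,4 already taken and all letters distinct, that pins H to 9, so H=9.
Step 6. [col 3: D + Q ≡ H (mod 10)] Q=0 is one option consistent with column 3 (D + Q ≡ H (mod 10), carry-in 1) — take it. So Q=0.
Step 7. [col 3: D + Q ≡ H (mod 10)] from column 3 (Q=0, H=9, carry-in 1, digits 0,1,2,3,4,9 already taken and all letters distinct): D must equal 8, so D=8.
Step 8. [col 4: V + M ≡ O (mod 10)] no forcing yet in column 4 (carry-in 0); V=6 is free and consistent — try it, so V=6.
Step 9. [col 4: V + M ≡ O (mod 10)] column 4: given V=6, O=1, carry-in 0, and digits 0,1,2,3,4,6,8,9 already taken and all letters distinct, V+M≡O (mod 10) forces M=5 ⇒ M=5.

Answer: D=8, G=3, H=9, M=5, O=1, Q=0, T=2, V=6, X=4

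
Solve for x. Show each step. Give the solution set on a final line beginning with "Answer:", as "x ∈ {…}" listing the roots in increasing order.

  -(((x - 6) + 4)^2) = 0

Step 1. [-(((x - 6) + 4)^2) = 0] flip signs both sides ⇒ neg: ((x - 6) + 4)^2 = 0.
Step 2. [((x - 6) + 4)^2 = 0] 0 ≥ 0, LHS is (·)² — take ±√, so sqrt: (x - 6) + 4 = 0.
Step 3. [(x - 6) + 4 = 0] the outer +4 inverts by subtracting 4, so sub: x - 6 = -4.
Step 4. [x - 6 = -4] add 6: x sits inside (… - 6), so sub: x = 2.

Answer: x ∈ {2}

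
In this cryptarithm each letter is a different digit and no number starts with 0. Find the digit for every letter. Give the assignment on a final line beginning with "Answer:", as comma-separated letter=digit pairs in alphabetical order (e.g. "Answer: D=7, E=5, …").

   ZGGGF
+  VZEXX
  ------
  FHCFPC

Step 1. [col 1: F + X ≡ C (mod 10)] column 1 (F + X ≡ C (mod 10), carry-in 0) doesn't pin F yet; pick F=1 and continue ⇒ F=1.
Step 2. [col 1: F + X ≡ C (mod 10)] column 1 (F + X ≡ C (mod 10), carry-in 0) doesn't pin C yet; pick C=4 and continue, so C=4.
Step 3. [col 1: F + X ≡ C (mod 10)] column 1 reads F+X+carry(0)=C with F=1, C=4; with digits 1,4 already taken and all letters distinct, the only value for X is 3. So X=3.
Step 4. [col 2: G + X ≡ P (mod 10)] column 2 (G + X ≡ P (mod 10), carry-in 0) doesn't pin P yet; pick P=9 and continue. So P=9.
Step 5. [col 2: G + X ≡ P (mod 10)] in column 2 we have G+X≡P with carry-in 0; given X=3, P=9 and digits 1,3,4,9 already taken and all letters distinct, that pins G to 6. So G=6.
Step 6. [col 3: G + E ≡ F (mod 10)] column 3: given G=6, F=1, carry-in 0, and digits 1,3,4,6,9 already taken and all letters distinct, G+E≡F (mod 10) forces E=5. So E=5.
Step 7. [col 4: G + Z ≡ C (mod 10)] column 4 reads G+Z+carry(1)=C with G=6, C=4; with digits 1,3,4,5,6,9 already taken and all letters distinct, the only value for Z is 7 ⇒ Z=7.
Step 8. [col 5: Z + V ≡ H (mod 10)] H=0 is one option consistent with column 5 (Z + V ≡ H (mod 10), carry-in 1) — take it ⇒ H=0.
Step 9. [col 5: Z + V ≡ H (mod 10)] column 5 reads Z+V+carry(1)=H with Z=7, H=0; with digits 0,1,3,4,5,6,7,9 already taken and all letters distinct, the only value for V is 2 ⇒ V=2.

Answer: C=4, E=5, F=1, G=6, H=0, P=9, V=2, X=3, Z=7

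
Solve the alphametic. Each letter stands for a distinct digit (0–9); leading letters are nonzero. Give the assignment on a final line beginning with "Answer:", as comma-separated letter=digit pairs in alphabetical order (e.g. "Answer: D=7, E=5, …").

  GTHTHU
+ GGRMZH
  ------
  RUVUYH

Step 1. [col 1: U + H ≡ H (mod 10)] column 1: given nothing yet, carry-in 0, and all letters distinct, none taken yet, U+H≡H (mod 10) forces U=0. So U=0.
Step 2. [col 1: U + H ≡ H (mod 10)] no forcing yet in column 1 (carry-in 0); H=8 is free and consistent — try it. So H=8.
Step 3. [col 2: H + Z ≡ Y (mod 10)] several values work for Y in column 2 (H + Z ≡ Y (mod 10), carry-in 0); try Y=9, so Y=9.
Step 4. [col 2: H + Z ≡ Y (mod 10)] column 2: given H=8, Y=9, carry-in 0, and digits 0,8,9 already taken and all letters distinct, H+Z≡Y (mod 10) forces Z=1, so Z=1.
Step 5. [col 3: T + M ≡ U (mod 10)] no forcing yet in column 3 (carry-in 0); M=3 is free and consistent — try it, so M=3.
Step 6. [col 3: T + M ≡ U (mod 10)] column 3: given M=3, U=0, carry-in 0, and digits 0,1,3,8,9 already taken and all letters distinct, T+M≡U (mod 10) forces T=7. So T=7.
Step 7. [col 4: H + R ≡ V (mod 10)] column 4 (H + R ≡ V (mod 10), carry-in 1) doesn't pin R yet; pick R=5 and continue. So R=5.
Step 8. [col 4: H + R ≡ V (mod 10)] from column 4 (H=8, R=5, carry-in 1, digits 0,1,3,5,7,8,9 already taken and all letters distinct): V must equal 4, so V=4.
Step 9. [col 5: T + G ≡ U (mod 10)] from column 5 (T=7, U=0, carry-in 1, digits 0,1,3,4,5,7,8,9 already taken and all letters distinct): G must equal 2. So G=2.

Answer: G=2, H=8, M=3, R=5, T=7, U=0, V=4, Y=9, Z=1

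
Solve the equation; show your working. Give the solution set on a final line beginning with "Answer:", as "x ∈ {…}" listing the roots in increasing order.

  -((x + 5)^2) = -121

Step 1. [-((x + 5)^2) = -121] leading − — multiply by −1 ⇒ neg: (x + 5)^2 = 121.
Step 2. [(x + 5)^2 = 121] 121 ≥ 0, LHS is (·)² — take ±√. So sqrt: x + 5 = 11 or -11.
Step 3. [x + 5 = 11 or -11] the outer +5 inverts by subtracting 5, so sub: x = 6 or -16.

Answer: x ∈ {-16, 6}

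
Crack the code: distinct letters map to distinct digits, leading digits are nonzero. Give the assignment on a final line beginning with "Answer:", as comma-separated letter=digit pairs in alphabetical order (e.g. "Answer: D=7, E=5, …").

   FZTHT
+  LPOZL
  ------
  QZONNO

Step 1. [Q] Q is the leading digit of a 6-digit sum of two 5-digit numbers; the final carry is exactly 1 ⇒ Q=1.
Step 2. [col 1: T + L ≡ O (mod 10)] L=5 is one option consistent with column 1 (T + L ≡ O (mod 10), carry-in 0) — take it. So L=5.
Step 3. [col 1: T + L ≡ O (mod 10)] several values work for O in column 1 (T + L ≡ O (mod 10), carry-in 0); try O=7 ⇒ O=7.
Step 4. [col 1: T + L ≡ O (mod 10)] in column 1 we have T+L≡O with carry-in 0; given L=5, O=7 and digits 1,5,7 already taken and all letters distinct, that pins T to 2. So T=2.
Step 5. [col 2: H + Z ≡ N (mod 10)] several values work for Z in column 2 (H + Z ≡ N (mod 10), carry-in 0); try Z=3 ⇒ Z=3.
Step 6. [col 2: H + Z ≡ N (mod 10)] from column 2 (Z=3, carry-in 0, digits 1,2,3,5,7 already taken and all letters distinct): H must equal 6, so H=6.
Step 7. [col 2: H + Z ≡ N (mod 10)] in column 2 we have H+Z≡N with carry-in 0; given H=6, Z=3 and digits 1,2,3,5,6,7 already taken and all letters distinct, that pins N to 9. So N=9.
Step 8. [col 4: Z + P ≡ O (mod 10)] column 4: given Z=3, O=7, carry-in 0, and digits 1,2,3,5,6,7,9 already taken and all letters distinct, Z+P≡O (mod 10) forces P=4. So P=4.
Step 9. [col 5: F + L ≡ Z (mod 10)] column 5: given L=5, Z=3, carry-in 0, and digits 1,2,3,4,5,6,7,9 already taken and all letters distinct, F+L≡Z (mod 10) forces F=8. So F=8.

Answer: F=8, H=6, L=5, N=9, O=7, P=4, Q=1, T=2, Z=3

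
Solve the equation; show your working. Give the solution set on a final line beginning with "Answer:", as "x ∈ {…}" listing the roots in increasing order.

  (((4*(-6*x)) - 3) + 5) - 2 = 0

Step 1. [(((4*(-6*x)) - 3) + 5) - 2 = 0] 2 comes off first (add 2). So sub: ((4*(-6*x)) - 3) + 5 = 2.
Step 2. [((4*(-6*x)) - 3) + 5 = 2] 5 comes off first (subtract 5) ⇒ sub: (4*(-6*x)) - 3 = -3.
Step 3. [(4*(-6*x)) - 3 = -3] -3 is outermost — add 3 both sides. So sub: 4*(-6*x) = 0.
Step 4. [4*(-6*x) = 0] 4 out front; divide by 4, so div: -6*x = 0.
Step 5. [-6*x = 0] divide by the outer -6, so div: x = 0.

Answer: x ∈ {0}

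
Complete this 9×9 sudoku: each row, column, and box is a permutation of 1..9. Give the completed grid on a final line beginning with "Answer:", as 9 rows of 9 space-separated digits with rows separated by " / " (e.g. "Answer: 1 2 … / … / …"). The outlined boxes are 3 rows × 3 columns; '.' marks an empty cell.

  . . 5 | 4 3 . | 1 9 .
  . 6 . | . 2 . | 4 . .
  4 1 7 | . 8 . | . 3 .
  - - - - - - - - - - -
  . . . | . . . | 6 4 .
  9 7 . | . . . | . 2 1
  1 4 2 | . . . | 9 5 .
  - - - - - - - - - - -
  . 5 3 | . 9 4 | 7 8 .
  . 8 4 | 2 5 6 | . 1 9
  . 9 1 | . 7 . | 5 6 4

Step 1. [r5c7∈{3,8}] r5c7 is the only open cell in col 7 admitting 8 ⇒ r5c7=8.
Step 2. [r4c6∈{1,2,3,5,7,8,9}] across row 4, 2 lands solely at r4c6 ⇒ r4c6=2.
Step 3. [r4c4∈{1,3,5,7,8,9}] in row 4, 9 fits only at r4c4. So r4c4=9.
Step 4. [r2c8∈{7}] r2c8 is down to just 7, so r2c8=7.
Step 5. [r6c4∈{3,6,7,8}] in col 4, 7 fits only at r6c4 ⇒ r6c4=7.
Step 6. [r3c4∈{5,6}] in box 2, 6 fits only at r3c4 ⇒ r3c4=6.
Step 7. [r7c9∈{2}] nothing but 2 survives at r7c9 ⇒ r7c9=2.
Step 8. [r2c6∈{1,5,9}] across col 6, 1 lands solely at r2c6. So r2c6=1.
Step 9. [r2c4∈{5}] nothing but 5 survives at r2c4 ⇒ r2c4=5.
Step 10. [r2c9∈{8}] r2c9's peers cover all but 8 ⇒ r2c9=8.
Step 11. [r5c4∈{3}] r5c4 is down to just 3. So r5c4=3.
Step 12. [r4c2∈{3}] r4c2 has the single candidate 3. So r4c2=3.
Step 13. [r1c1∈{2,8}] row 1 places 8 nowhere but r1c1 ⇒ r1c1=8.
Step 14. [r6c6∈{8}] nothing but 8 survives at r6c6, so r6c6=8.
Step 15. [r5c3∈{6}] r5c3's peers cover all but 6, so r5c3=6.
Step 16. [r4c5∈{1}] r4c5 is down to just 1, so r4c5=1.
Step 17. [r5c6∈{5}] r5c6 has the single candidate 5. So r5c6=5.
Step 18. [r8c1∈{7}] r8c1 is down to just 7 ⇒ r8c1=7.
Step 19. [r1c2∈{2}] nothing but 2 survives at r1c2 ⇒ r1c2=2.
Step 20. [r4c9∈{7}] r4c9 has the single candidate 7 ⇒ r4c9=7.
Step 21. [r1c9∈{6}] r1c9 is down to just 6 ⇒ r1c9=6.
Step 22. [r9c4∈{8}] only 8 remains possible at r9c4, so r9c4=8.
Step 23. [r4c3∈{8}] only 8 remains possible at r4c3, so r4c3=8.
Step 24. [r9c6∈{3}] r9c6 has the single candidate 3, so r9c6=3.
Step 25. [r3c7∈{2}] r3c7's peers cover all but 2 ⇒ r3c7=2.
Step 26. [r1c6∈{7}] r1c6 has the single candidate 7 ⇒ r1c6=7.
Step 27. [r6c5∈{6}] r6c5 is down to just 6, so r6c5=6.
Step 28. [r2c3∈{9}] nothing but 9 survives at r2c3. So r2c3=9.
Step 29. [r7c1∈{6}] only 6 remains possible at r7c1 ⇒ r7c1=6.
Step 30. [r7c4∈{1}] r7c4 has the single candidate 1, so r7c4=1.
Step 31. [r5c5∈{4}] only 4 remains possible at r5c5, so r5c5=4.
Step 32. [r9c1∈{2}] only 2 remains possible at r9c1 ⇒ r9c1=2.
Step 33. [r2c1∈{3}] r2c1's peers cover all but 3. So r2c1=3.
Step 34. [r3c6∈{9}] r3c6's peers cover all but 9, so r3c6=9.
Step 35. [r8c7∈{3}] r8c7 has the single candidate 3, so r8c7=3.
Step 36. [r4c1∈{5}] r4c1 has the single candidate 5 ⇒ r4c1=5.
Step 37. [r3c9∈{5}] nothing but 5 survives at r3c9 ⇒ r3c9=5.
Step 38. [r6c9∈{3}] r6c9's peers cover all but 3 ⇒ r6c9=3.

Answer: 8 2 5 4 3 7 1 9 6 / 3 6 9 5 2 1 4 7 8 / 4 1 7 6 8 9 2 3 5 / 5 3 8 9 1 2 6 4 7 / 9 7 6 3 4 5 8 2 1 / 1 4 2 7 6 8 9 5 3 / 6 5 3 1 9 4 7 8 2 / 7 8 4 2 5 6 3 1 9 / 2 9 1 8 7 3 5 6 4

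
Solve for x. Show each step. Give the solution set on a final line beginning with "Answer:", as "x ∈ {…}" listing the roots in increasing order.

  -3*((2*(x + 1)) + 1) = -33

Step 1. [-3*((2*(x + 1)) + 1) = -33] divide by the outer -3 ⇒ div: (2*(x + 1)) + 1 = 11.
Step 2. [(2*(x + 1)) + 1 = 11] subtract 1: x sits inside (… + 1). So sub: 2*(x + 1) = 10.
Step 3. [2*(x + 1) = 10] leading coefficient 2: divide by 2. So div: x + 1 = 5.
Step 4. [x + 1 = 5] +1 is outermost — subtract 1 both sides, so sub: x = 4.

Answer: x ∈ {4}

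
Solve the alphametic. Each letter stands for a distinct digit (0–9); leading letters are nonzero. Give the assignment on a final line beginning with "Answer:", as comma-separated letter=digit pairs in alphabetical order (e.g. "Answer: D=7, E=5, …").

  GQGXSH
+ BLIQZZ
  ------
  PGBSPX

Step 1. [col 1: H + Z ≡ X (mod 10)] Z=6 is one option consistent with column 1 (H + Z ≡ X (mod 10), carry-in 0) — take it ⇒ Z=6.
Step 2. [col 1: H + Z ≡ X (mod 10)] X=8 is one option consistent with column 1 (H + Z ≡ X (mod 10), carry-in 0) — take it. So X=8.
Step 3. [col 1: H + Z ≡ X (mod 10)] in column 1 we have H+Z≡X with carry-in 0; given Z=6, X=8 and digits 6,8 already taken and all letters distinct, that pins H to 2 ⇒ H=2.
Step 4. [col 2: S + Z ≡ P (mod 10)] column 2 (S + Z ≡ P (mod 10), carry-in 0) doesn't pin P yet; pick P=5 and continue, so P=5.
Step 5. [col 2: S + Z ≡ P (mod 10)] column 2: given Z=6, P=5, carry-in 0, and digits 2,5,6,8 already taken and all letters distinct, S+Z≡P (mod 10) forces S=9 ⇒ S=9.
Step 6. [col 3: X + Q ≡ S (mod 10)] column 3 reads X+Q+carry(1)=S with X=8, S=9; with digits 2,5,6,8,9 already taken and all letters distinct, the only value for Q is 0, so Q=0.
Step 7. [col 4: G + I ≡ B (mod 10)] no forcing yet in column 4 (carry-in 0); B=1 is free and consistent — try it ⇒ B=1.
Step 8. [col 4: G + I ≡ B (mod 10)] several values work for I in column 4 (G + I ≡ B (mod 10), carry-in 0); try I=7, so I=7.
Step 9. [col 4: G + I ≡ B (mod 10)] from column 4 (I=7, B=1, carry-in 0, digits 0,1,2,5,6,7,8,9 already taken and all letters distinct): G must equal 4. So G=4.
Step 10. [col 5: Q + L ≡ G (mod 10)] from column 5 (Q=0, G=4, carry-in 1, digits 0,1,2,4,5,6,7,8,9 already taken and all letters distinct): L must equal 3. So L=3.

Answer: B=1, G=4, H=2, I=7, L=3, P=5, Q=0, S=9, X=8, Z=6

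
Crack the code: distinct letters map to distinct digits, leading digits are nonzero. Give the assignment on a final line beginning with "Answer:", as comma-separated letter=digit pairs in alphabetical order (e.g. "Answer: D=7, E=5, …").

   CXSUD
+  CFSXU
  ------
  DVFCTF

Step 1. [col 1: D + U ≡ F (mod 10)] no forcing yet in column 1 (carry-in 0); D=1 is free and consistent — try it, so D=1.
Step 2. [col 1: D + U ≡ F (mod 10)] column 1 (D + U ≡ F (mod 10), carry-in 0) doesn't pin U yet; pick U=3 and continue, so U=3.
Step 3. [col 1: D + U ≡ F (mod 10)] column 1: given D=1, U=3, carry-in 0, and digits 1,3 already taken and all letters distinct, D+U≡F (mod 10) forces F=4, so F=4.
Step 4. [col 2: U + X ≡ T (mod 10)] T=2 is one option consistent with column 2 (U + X ≡ T (mod 10), carry-in 0) — take it ⇒ T=2.
Step 5. [col 2: U + X ≡ T (mod 10)] column 2: given U=3, T=2, carry-in 0, and digits 1,2,3,4 already taken and all letters distinct, U+X≡T (mod 10) forces X=9 ⇒ X=9.
Step 6. [col 3: S + S ≡ C (mod 10)] several values work for S in column 3 (S + S ≡ C (mod 10), carry-in 1); try S=8, so S=8.
Step 7. [col 3: S + S ≡ C (mod 10)] from column 3 (S=8, carry-in 1, digits 1,2,3,4,8,9 already taken and all letters distinct): C must equal 7 ⇒ C=7.
Step 8. [col 5: C + C ≡ V (mod 10)] from column 5 (C=7, carry-in 1, digits 1,2,3,4,7,8,9 already taken and all letters distinct): V must equal 5, so V=5.

Answer: C=7, D=1, F=4, S=8, T=2, U=3, V=5, X=9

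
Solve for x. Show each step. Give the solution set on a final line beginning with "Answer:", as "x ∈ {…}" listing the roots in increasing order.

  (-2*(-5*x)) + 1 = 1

Step 1. [(-2*(-5*x)) + 1 = 1] +1 is outermost — subtract 1 both sides, so sub: -2*(-5*x) = 0.
Step 2. [-2*(-5*x) = 0] -2 out front; divide by -2, so div: -5*x = 0.
Step 3. [-5*x = 0] leading coefficient -5: divide by -5 ⇒ div: x = 0.

Answer: x ∈ {0}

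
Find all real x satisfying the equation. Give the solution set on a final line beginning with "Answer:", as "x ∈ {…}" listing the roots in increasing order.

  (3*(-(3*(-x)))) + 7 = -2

Step 1. [(3*(-(3*(-x)))) + 7 = -2] 7 comes off first (subtract 7) ⇒ sub: 3*(-(3*(-x))) = -9.
Step 2. [3*(-(3*(-x))) = -9] LHS = 3·(…); ÷3 both sides. So div: -(3*(-x)) = -3.
Step 3. [-(3*(-x)) = -3] leading − — multiply by −1. So neg: 3*(-x) = 3.
Step 4. [3*(-x) = 3] leading coefficient 3: divide by 3 ⇒ div: -x = 1.
Step 5. [-x = 1] flip signs both sides, so neg: x = -1.

Answer: x ∈ {-1}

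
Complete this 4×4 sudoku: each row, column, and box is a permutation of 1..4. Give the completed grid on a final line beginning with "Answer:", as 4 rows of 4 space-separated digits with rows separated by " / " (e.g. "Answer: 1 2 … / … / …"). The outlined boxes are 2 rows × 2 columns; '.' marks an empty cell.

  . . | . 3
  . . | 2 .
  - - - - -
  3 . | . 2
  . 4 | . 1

Step 1. [r1c3∈{1,4}] 1 has one home in col 3: r1c3. So r1c3=1.
Step 2. [r2c1∈{1,4}] r2c1 is the only open cell in col 1 admitting 1, so r2c1=1.
Step 3. [r1c1∈{2,4}] 4 has one home in row 1: r1c1 ⇒ r1c1=4.
Step 4. [r3c3∈{4}] nothing but 4 survives at r3c3, so r3c3=4.
Step 5. [r1c2∈{2}] r1c2's peers cover all but 2 ⇒ r1c2=2.
Step 6. [r4c3∈{3}] r4c3's peers cover all but 3, so r4c3=3.
Step 7. [r2c4∈{4}] r2c4 is down to just 4, so r2c4=4.
Step 8. [r3c2∈{1}] r3c2 is down to just 1 ⇒ r3c2=1.
Step 9. [r2c2∈{3}] only 3 remains possible at r2c2. So r2c2=3.
Step 10. [r4c1∈{2}] only 2 remains possible at r4c1 ⇒ r4c1=2.

Answer: 4 2 1 3 / 1 3 2 4 / 3 1 4 2 / 2 4 3 1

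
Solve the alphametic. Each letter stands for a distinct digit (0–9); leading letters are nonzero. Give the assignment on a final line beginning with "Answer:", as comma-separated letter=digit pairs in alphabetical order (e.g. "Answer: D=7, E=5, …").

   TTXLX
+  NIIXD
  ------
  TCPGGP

Step 1. [col 1: X + D ≡ P (mod 10)] P=8 is one option consistent with column 1 (X + D ≡ P (mod 10), carry-in 0) — take it. So P=8.
Step 2. [col 1: X + D ≡ P (mod 10)] no forcing yet in column 1 (carry-in 0); D=3 is free and consistent — try it ⇒ D=3.
Step 3. [T] the sum has 6 digits but both addends have 5; that extra leading digit T is the final carry, namely 1. So T=1.
Step 4. [col 1: X + D ≡ P (mod 10)] from column 1 (D=3, P=8, carry-in 0, digits 1,3,8 already taken and all letters distinct): X must equal 5 ⇒ X=5.
Step 5. [col 2: L + X ≡ G (mod 10)] no forcing yet in column 2 (carry-in 0); G=2 is free and consistent — try it, so G=2.
Step 6. [col 2: L + X ≡ G (mod 10)] from column 2 (X=5, G=2, carry-in 0, digits 1,2,3,5,8 already taken and all letters distinct): L must equal 7, so L=7.
Step 7. [col 3: X + I ≡ G (mod 10)] from column 3 (X=5, G=2, carry-in 1, digits 1,2,3,5,7,8 already taken and all letters distinct): I must equal 6 ⇒ I=6.
Step 8. [col 5: T + N ≡ C (mod 10)] in column 5 we have T+N≡C with carry-in 0; given T=1 and digits 1,2,3,5,6,7,8 already taken and all letters distinct, that pins C to 0, so C=0.
Step 9. [col 5: T + N ≡ C (mod 10)] column 5 reads T+N+carry(0)=C with T=1, C=0; with digits 0,1,2,3,5,6,7,8 already taken and all letters distinct, the only value for N is 9. So N=9.

Answer: C=0, D=3, G=2, I=6, L=7, N=9, P=8, T=1, X=5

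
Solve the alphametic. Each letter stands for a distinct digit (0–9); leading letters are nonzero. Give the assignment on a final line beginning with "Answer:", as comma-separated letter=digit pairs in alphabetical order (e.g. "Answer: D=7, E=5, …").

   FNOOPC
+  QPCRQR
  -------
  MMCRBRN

Step 1. [M] M is the leading digit of a 7-digit sum of two 6-digit numbers; the final carry is exactly 1 ⇒ M=1.
Step 2. [col 1: C + R ≡ N (mod 10)] several values work for R in column 1 (C + R ≡ N (mod 10), carry-in 0); try R=4 ⇒ R=4.
Step 3. [col 1: C + R ≡ N (mod 10)] several values work for N in column 1 (C + R ≡ N (mod 10), carry-in 0); try N=0, so N=0.
Step 4. [col 1: C + R ≡ N (mod 10)] column 1: given R=4, N=0, carry-in 0, and digits 0,1,4 already taken and all letters distinct, C+R≡N (mod 10) forces C=6. So C=6.
Step 5. [col 2: P + Q ≡ R (mod 10)] column 2 (P + Q ≡ R (mod 10), carry-in 1) doesn't pin Q yet; pick Q=8 and continue. So Q=8.
Step 6. [col 2: P + Q ≡ R (mod 10)] from column 2 (Q=8, R=4, carry-in 1, digits 0,1,4,6,8 already taken and all letters distinct): P must equal 5, so P=5.
Step 7. [col 3: O + R ≡ B (mod 10)] several values work for O in column 3 (O + R ≡ B (mod 10), carry-in 1); try O=7, so O=7.
Step 8. [col 3: O + R ≡ B (mod 10)] column 3 reads O+R+carry(1)=B with O=7, R=4; with digits 0,1,4,5,6,7,8 already taken and all letters distinct, the only value for B is 2, so B=2.
Step 9. [col 6: F + Q ≡ M (mod 10)] in column 6 we have F+Q≡M with carry-in 0; given Q=8, M=1 and digits 0,1,2,4,5,6,7,8 already taken and all letters distinct, that pins F to 3, so F=3.

Answer: B=2, C=6, F=3, M=1, N=0, O=7, P=5, Q=8, R=4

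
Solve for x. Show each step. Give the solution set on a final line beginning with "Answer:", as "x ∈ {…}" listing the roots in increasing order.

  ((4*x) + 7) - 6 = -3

Step 1. [((4*x) + 7) - 6 = -3] -6 is outermost — add 6 both sides ⇒ sub: (4*x) + 7 = 3.
Step 2. [(4*x) + 7 = 3] +7 is outermost — subtract 7 both sides ⇒ sub: 4*x = -4.
Step 3. [4*x = -4] LHS = 4·(…); ÷4 both sides ⇒ div: x = -1.

Answer: x ∈ {-1}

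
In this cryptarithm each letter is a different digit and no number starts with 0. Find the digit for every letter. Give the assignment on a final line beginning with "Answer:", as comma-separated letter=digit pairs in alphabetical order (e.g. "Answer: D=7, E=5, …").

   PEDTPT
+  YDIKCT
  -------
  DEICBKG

Step 1. [col 1: T + T ≡ G (mod 10)] column 1 (T + T ≡ G (mod 10), carry-in 0) doesn't pin T yet; pick T=8 and continue, so T=8.
Step 2. [D] adding two 6-digit numbers gives at most 6+1 digits, and here it does — D is that final carry and must be 1. So D=1.
Step 3. [col 1: T + T ≡ G (mod 10)] column 1 reads T+T+carry(0)=G with T=8; with digits 1,8 already taken and all letters distinct, the only value for G is 6 ⇒ G=6.
Step 4. [col 2: P + C ≡ K (mod 10)] C=4 is one option consistent with column 2 (P + C ≡ K (mod 10), carry-in 1) — take it, so C=4.
Step 5. [col 2: P + C ≡ K (mod 10)] no forcing yet in column 2 (carry-in 1); K=0 is free and consistent — try it, so K=0.
Step 6. [col 2: P + C ≡ K (mod 10)] column 2: given C=4, K=0, carry-in 1, and digits 0,1,4,6,8 already taken and all letters distinct, P+C≡K (mod 10) forces P=5. So P=5.
Step 7. [col 3: T + K ≡ B (mod 10)] in column 3 we have T+K≡B with carry-in 1; given T=8, K=0 and digits 0,1,4,5,6,8 already taken and all letters distinct, that pins B to 9. So B=9.
Step 8. [col 4: D + I ≡ C (mod 10)] column 4: given D=1, C=4, carry-in 0, and digits 0,1,4,5,6,8,9 already taken and all letters distinct, D+I≡C (mod 10) forces I=3 ⇒ I=3.
Step 9. [col 5: E + D ≡ I (mod 10)] from column 5 (D=1, I=3, carry-in 0, digits 0,1,3,4,5,6,8,9 already taken and all letters distinct): E must equal 2, so E=2.
Step 10. [col 6: P + Y ≡ E (mod 10)] column 6 reads P+Y+carry(0)=E with P=5, E=2; with digits 0,1,2,3,4,5,6,8,9 already taken and all letters distinct, the only value for Y is 7. So Y=7.

Answer: B=9, C=4, D=1, E=2, G=6, I=3, K=0, P=5, T=8, Y=7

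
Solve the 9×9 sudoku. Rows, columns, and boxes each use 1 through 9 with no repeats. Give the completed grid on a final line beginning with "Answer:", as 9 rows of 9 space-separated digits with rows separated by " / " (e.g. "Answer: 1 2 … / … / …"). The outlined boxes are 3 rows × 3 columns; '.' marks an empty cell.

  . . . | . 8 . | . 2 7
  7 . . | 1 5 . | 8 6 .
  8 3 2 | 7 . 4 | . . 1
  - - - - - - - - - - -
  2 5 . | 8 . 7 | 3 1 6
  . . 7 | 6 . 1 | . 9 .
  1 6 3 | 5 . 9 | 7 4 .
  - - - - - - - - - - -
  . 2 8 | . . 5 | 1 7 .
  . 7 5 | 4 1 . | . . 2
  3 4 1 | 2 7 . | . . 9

Step 1. [r1c7∈{4,5,9}] 4 has one home in col 7: r1c7. So r1c7=4.
Step 2. [r2c2∈{9}] r2c2's peers cover all but 9, so r2c2=9.
Step 3. [r3c5∈{6,9}] r3c5 is the only open cell in row 3 admitting 6, so r3c5=6.
Step 4. [r5c5∈{2,3,4}] r5c5 is the only open cell in row 5 admitting 3 ⇒ r5c5=3.
Step 5. [r8c8∈{3,8}] col 8 places 3 nowhere but r8c8, so r8c8=3.
Step 6. [r8c7∈{6}] r8c7 has the single candidate 6, so r8c7=6.
Step 7. [r9c7∈{5}] r9c7 is down to just 5, so r9c7=5.
Step 8. [r7c1∈{6,9}] in row 7, 6 fits only at r7c1, so r7c1=6.
Step 9. [r1c4∈{3,9}] row 1 places 9 nowhere but r1c4, so r1c4=9.
Step 10. [r5c9∈{5,8}] 5 has one home in row 5: r5c9, so r5c9=5.
Step 11. [r2c9∈{3}] r2c9's peers cover all but 3 ⇒ r2c9=3.
Step 12. [r2c3∈{4}] only 4 remains possible at r2c3 ⇒ r2c3=4.
Step 13. [r8c6∈{8}] r8c6 is down to just 8 ⇒ r8c6=8.
Step 14. [r7c9∈{4}] r7c9's peers cover all but 4 ⇒ r7c9=4.
Step 15. [r9c6∈{6}] nothing but 6 survives at r9c6. So r9c6=6.
Step 16. [r6c5∈{2}] nothing but 2 survives at r6c5, so r6c5=2.
Step 17. [r7c4∈{3}] only 3 remains possible at r7c4 ⇒ r7c4=3.
Step 18. [r1c3∈{6}] r1c3's peers cover all but 6 ⇒ r1c3=6.
Step 19. [r1c2∈{1}] nothing but 1 survives at r1c2 ⇒ r1c2=1.
Step 20. [r4c3∈{9}] nothing but 9 survives at r4c3, so r4c3=9.
Step 21. [r3c7∈{9}] only 9 remains possible at r3c7. So r3c7=9.
Step 22. [r6c9∈{8}] nothing but 8 survives at r6c9. So r6c9=8.
Step 23. [r5c7∈{2}] r5c7 is down to just 2. So r5c7=2.
Step 24. [r4c5∈{4}] only 4 remains possible at r4c5, so r4c5=4.
Step 25. [r5c2∈{8}] nothing but 8 survives at r5c2 ⇒ r5c2=8.
Step 26. [r1c6∈{3}] nothing but 3 survives at r1c6. So r1c6=3.
Step 27. [r3c8∈{5}] r3c8 has the single candidate 5 ⇒ r3c8=5.
Step 28. [r9c8∈{8}] nothing but 8 survives at r9c8, so r9c8=8.
Step 29. [r1c1∈{5}] r1c1's peers cover all but 5. So r1c1=5.
Step 30. [r8c1∈{9}] only 9 remains possible at r8c1. So r8c1=9.
Step 31. [r7c5∈{9}] only 9 remains possible at r7c5, so r7c5=9.
Step 32. [r5c1∈{4}] only 4 remains possible at r5c1. So r5c1=4.
Step 33. [r2c6∈{2}] only 2 remains possible at r2c6, so r2c6=2.

Answer: 5 1 6 9 8 3 4 2 7 / 7 9 4 1 5 2 8 6 3 / 8 3 2 7 6 4 9 5 1 / 2 5 9 8 4 7 3 1 6 / 4 8 7 6 3 1 2 9 5 / 1 6 3 5 2 9 7 4 8 / 6 2 8 3 9 5 1 7 4 / 9 7 5 4 1 8 6 3 2 / 3 4 1 2 7 6 5 8 9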